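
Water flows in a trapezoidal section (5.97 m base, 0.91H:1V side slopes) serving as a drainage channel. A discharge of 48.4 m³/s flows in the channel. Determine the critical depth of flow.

At critical depth, Q² T / (g A³) = 1, i.e. A³/T = Q²/g = 48.4²/9.81 = 238.8.
At y = 1.51 m: A³/T = 156.4 — short.
At y = 2.01 m: A³/T = 400.1 — over.
At y = 1.72 m: A³/T = 239.2 — ≈ 238.8.

y_c = 1.72 m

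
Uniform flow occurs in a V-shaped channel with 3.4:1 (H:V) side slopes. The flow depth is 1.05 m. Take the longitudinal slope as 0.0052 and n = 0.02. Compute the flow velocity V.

V = 2.28 m/s

For a triangular section with side slope z = 3.4: A = zy² = 3.4×1.05² = 3.748 m²; P = 2y√(1+z²) = 2×1.05×3.544 = 7.442 m.
Hydraulic radius R = A/P = 3.748/7.442 = 0.5037 m.
From Manning's equation, V = (1/n) R^(2/3) S^(1/2) = (1/0.02) × 0.5037^(2/3) × 0.0052^(1/2) = 2.28 m/s.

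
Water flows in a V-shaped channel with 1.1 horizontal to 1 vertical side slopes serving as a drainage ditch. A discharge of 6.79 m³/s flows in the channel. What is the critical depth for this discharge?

y_c = 1.51 m

At critical depth, Q² T / (g A³) = 1, i.e. A³/T = Q²/g = 6.79²/9.81 = 4.7.
At y = 1.86 m: A³/T = 13.47 — too large.
At y = 1.3 m: A³/T = 2.246 — too small.
At y = 1.51 m: A³/T = 4.749 — close enough.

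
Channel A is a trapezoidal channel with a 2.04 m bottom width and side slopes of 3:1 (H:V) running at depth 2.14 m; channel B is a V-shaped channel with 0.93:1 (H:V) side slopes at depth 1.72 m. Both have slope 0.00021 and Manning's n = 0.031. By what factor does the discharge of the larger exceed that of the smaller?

Channel A: With bottom width b = 2.04 m and side slope z = 3: A = (b + zy)y = (2.04 + 3×2.14)×2.14 = 18.1 m²; P = b + 2y√(1+z²) = 2.04 + 2×2.14×3.162 = 15.57 m. Hydraulic radius R = A/P = 18.1/15.57 = 1.162 m. Q_A = (1/0.031)·18.1·1.162^(2/3)·√0.00021 = 9.356 m³/s.
Channel B: For a triangular section with side slope z = 0.93: A = zy² = 0.93×1.72² = 2.751 m²; P = 2y√(1+z²) = 2×1.72×1.366 = 4.698 m. Hydraulic radius R = A/P = 2.751/4.698 = 0.5857 m. Q_B = (1/0.031)·2.751·0.5857^(2/3)·√0.00021 = 0.9003 m³/s.
The larger discharge is 9.356 m³/s and the smaller is 0.9003 m³/s; the ratio is 10.4.

10.4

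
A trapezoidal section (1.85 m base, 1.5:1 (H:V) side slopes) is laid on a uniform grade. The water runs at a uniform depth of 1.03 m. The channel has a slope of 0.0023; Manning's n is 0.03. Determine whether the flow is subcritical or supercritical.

subcritical

With bottom width b = 1.85 m and side slope z = 1.5: A = (b + zy)y = (1.85 + 1.5×1.03)×1.03 = 3.497 m²; P = b + 2y√(1+z²) = 1.85 + 2×1.03×1.803 = 5.564 m.
Hydraulic radius R = A/P = 3.497/5.564 = 0.6285 m.
V = (1/n) R^(2/3) √S = (1/0.03) × 0.6285^(2/3) × √0.0023 = 1.173 m/s. Hydraulic depth D_h = A/T = 3.497/4.94 = 0.7079 m.
Froude number Fr = V/√(g·D_h) = 1.173/√(9.81×0.7079) = 0.445, which is less than 1, so the flow is subcritical.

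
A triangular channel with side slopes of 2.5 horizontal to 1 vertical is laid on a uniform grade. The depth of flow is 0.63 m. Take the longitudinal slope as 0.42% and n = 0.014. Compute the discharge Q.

Q = 2.02 m³/s

For a triangular section with side slope z = 2.5: A = zy² = 2.5×0.63² = 0.9922 m²; P = 2y√(1+z²) = 2×0.63×2.693 = 3.393 m.
Hydraulic radius R = A/P = 0.9922/3.393 = 0.2925 m.
Manning's equation: Q = (1/n) A R^(2/3) S^(1/2) = (1/0.014) × 0.9922 × 0.2925^(2/3) × 0.0042^(1/2) = 2.02 m³/s.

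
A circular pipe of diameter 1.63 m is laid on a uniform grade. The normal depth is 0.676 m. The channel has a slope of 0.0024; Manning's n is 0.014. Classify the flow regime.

For a circular section of diameter D = 1.63 m at depth y = 0.676 m, the central angle is θ = 2 arccos(1 − 2y/D) = 2.799 rad. Then A = (D²/8)(θ − sin θ) = 0.8179 m² and P = Dθ/2 = 2.281 m.
Hydraulic radius R = A/P = 0.8179/2.281 = 0.3586 m.
V = (1/n) R^(2/3) √S = (1/0.014) × 0.3586^(2/3) × √0.0024 = 1.766 m/s. Hydraulic depth D_h = A/T = 0.8179/1.606 = 0.5092 m.
Froude number Fr = V/√(g·D_h) = 1.766/√(9.81×0.5092) = 0.79, which is less than 1, so the flow is subcritical.

subcritical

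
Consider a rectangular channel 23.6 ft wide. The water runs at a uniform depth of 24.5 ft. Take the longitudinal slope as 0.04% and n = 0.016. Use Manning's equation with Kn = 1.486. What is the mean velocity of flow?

Flow area A = b·y = 23.6 × 24.5 = 578.2 ft². Wetted perimeter P = b + 2y = 23.6 + 2×24.5 = 72.6 ft.
Hydraulic radius R = A/P = 578.2/72.6 = 7.964 ft.
From Manning's equation, V = (1.486/n) R^(2/3) S^(1/2) = (1.486/0.016) × 7.964^(2/3) × 0.0004^(1/2) = 7.41 ft/s.

V = 7.41 ft/s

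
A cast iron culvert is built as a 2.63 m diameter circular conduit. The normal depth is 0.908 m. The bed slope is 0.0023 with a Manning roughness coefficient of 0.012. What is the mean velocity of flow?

For a circular section of diameter D = 2.63 m at depth y = 0.908 m, the central angle is θ = 2 arccos(1 − 2y/D) = 2.512 rad. Then A = (D²/8)(θ − sin θ) = 1.663 m² and P = Dθ/2 = 3.304 m.
Hydraulic radius R = A/P = 1.663/3.304 = 0.5034 m.
From Manning's equation, V = (1/n) R^(2/3) S^(1/2) = (1/0.012) × 0.5034^(2/3) × 0.0023^(1/2) = 2.53 m/s.

V = 2.53 m/s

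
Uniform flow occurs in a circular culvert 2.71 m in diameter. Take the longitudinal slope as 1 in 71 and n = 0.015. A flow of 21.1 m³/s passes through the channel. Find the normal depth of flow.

Manning's equation rearranged: A R^(2/3) = nQ / (1·√S) = 0.015 × 21.1 / (√0.01408) = 2.667.
Trying y = 1.8 m: A R^(2/3) = 3.47 — over.
Trying y = 1.15 m: A R^(2/3) = 1.669 — short.
Trying y = 1.51 m: A R^(2/3) = 2.661 — ≈ 2.667.

y_n = 1.51 m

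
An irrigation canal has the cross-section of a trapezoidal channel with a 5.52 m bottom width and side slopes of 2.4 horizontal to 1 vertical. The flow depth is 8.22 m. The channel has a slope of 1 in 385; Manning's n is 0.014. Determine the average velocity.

With bottom width b = 5.52 m and side slope z = 2.4: A = (b + zy)y = (5.52 + 2.4×8.22)×8.22 = 207.5 m²; P = b + 2y√(1+z²) = 5.52 + 2×8.22×2.6 = 48.26 m.
Hydraulic radius R = A/P = 207.5/48.26 = 4.3 m.
From Manning's equation, V = (1/n) R^(2/3) S^(1/2) = (1/0.014) × 4.3^(2/3) × 0.002597^(1/2) = 9.63 m/s.

V = 9.63 m/s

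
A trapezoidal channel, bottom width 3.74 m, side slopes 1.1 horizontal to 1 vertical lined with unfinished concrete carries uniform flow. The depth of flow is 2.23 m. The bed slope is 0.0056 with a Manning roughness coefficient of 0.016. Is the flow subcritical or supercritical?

With bottom width b = 3.74 m and side slope z = 1.1: A = (b + zy)y = (3.74 + 1.1×2.23)×2.23 = 13.81 m²; P = b + 2y√(1+z²) = 3.74 + 2×2.23×1.487 = 10.37 m.
Hydraulic radius R = A/P = 13.81/10.37 = 1.332 m.
V = (1/n) R^(2/3) √S = (1/0.016) × 1.332^(2/3) × √0.0056 = 5.661 m/s. Hydraulic depth D_h = A/T = 13.81/8.646 = 1.597 m.
Froude number Fr = V/√(g·D_h) = 5.661/√(9.81×1.597) = 1.43, which is greater than 1, so the flow is supercritical.

supercritical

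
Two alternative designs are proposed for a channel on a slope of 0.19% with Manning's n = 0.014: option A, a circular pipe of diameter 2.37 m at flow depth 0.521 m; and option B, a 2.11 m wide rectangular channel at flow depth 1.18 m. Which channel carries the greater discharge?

channel B

Channel A: For a circular section of diameter D = 2.37 m at depth y = 0.521 m, the central angle is θ = 2 arccos(1 − 2y/D) = 1.952 rad. Then A = (D²/8)(θ − sin θ) = 0.7188 m² and P = Dθ/2 = 2.313 m. Hydraulic radius R = A/P = 0.7188/2.313 = 0.3108 m. Q_A = (1/0.014)·0.7188·0.3108^(2/3)·√0.0019 = 1.027 m³/s.
Channel B: Flow area A = b·y = 2.11 × 1.18 = 2.49 m². Wetted perimeter P = b + 2y = 2.11 + 2×1.18 = 4.47 m. Hydraulic radius R = A/P = 2.49/4.47 = 0.557 m. Q_B = (1/0.014)·2.49·0.557^(2/3)·√0.0019 = 5.248 m³/s.
Q_A = 1.027 m³/s vs Q_B = 5.248 m³/s, so channel B carries more.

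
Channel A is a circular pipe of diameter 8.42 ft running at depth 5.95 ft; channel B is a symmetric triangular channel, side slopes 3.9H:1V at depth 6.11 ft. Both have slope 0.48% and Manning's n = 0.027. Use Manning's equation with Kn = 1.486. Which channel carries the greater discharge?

Channel A: For a circular section of diameter D = 8.42 ft at depth y = 5.95 ft, the central angle is θ = 2 arccos(1 − 2y/D) = 3.994 rad. Then A = (D²/8)(θ − sin θ) = 42.06 ft² and P = Dθ/2 = 16.81 ft. Hydraulic radius R = A/P = 42.06/16.81 = 2.502 ft. Q_A = (1.486/0.027)·42.06·2.502^(2/3)·√0.0048 = 295.6 ft³/s.
Channel B: For a triangular section with side slope z = 3.9: A = zy² = 3.9×6.11² = 145.6 ft²; P = 2y√(1+z²) = 2×6.11×4.026 = 49.2 ft. Hydraulic radius R = A/P = 145.6/49.2 = 2.959 ft. Q_B = (1.486/0.027)·145.6·2.959^(2/3)·√0.0048 = 1144 ft³/s.
Q_A = 295.6 ft³/s vs Q_B = 1144 ft³/s, so channel B carries more.

channel B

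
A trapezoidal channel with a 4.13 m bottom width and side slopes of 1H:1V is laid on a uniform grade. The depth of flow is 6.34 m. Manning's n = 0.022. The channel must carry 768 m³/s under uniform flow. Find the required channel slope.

With bottom width b = 4.13 m and side slope z = 1: A = (b + zy)y = (4.13 + 1×6.34)×6.34 = 66.38 m²; P = b + 2y√(1+z²) = 4.13 + 2×6.34×1.414 = 22.06 m.
Hydraulic radius R = A/P = 66.38/22.06 = 3.009 m.
From Manning's equation, S = [nQ / (1 A R^(2/3))]² = [0.022 × 768 / (1 × 66.38 × 3.009^(2/3))]² = 0.0149.

S = 0.0149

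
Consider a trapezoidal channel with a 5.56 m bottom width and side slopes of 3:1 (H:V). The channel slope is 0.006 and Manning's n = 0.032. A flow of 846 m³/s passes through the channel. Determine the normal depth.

y_n = 6.31 m

Manning's equation rearranged: A R^(2/3) = nQ / (1·√S) = 0.032 × 846 / (√0.006) = 349.5.
Trying y = 8.04 m: A R^(2/3) = 624.2 — too large.
Trying y = 5.33 m: A R^(2/3) = 234.9 — too small.
Trying y = 6.31 m: A R^(2/3) = 349.3 — matches.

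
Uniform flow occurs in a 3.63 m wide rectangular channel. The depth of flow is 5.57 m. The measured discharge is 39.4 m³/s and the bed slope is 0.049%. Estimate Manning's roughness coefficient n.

n = 0.014

Flow area A = b·y = 3.63 × 5.57 = 20.22 m². Wetted perimeter P = b + 2y = 3.63 + 2×5.57 = 14.77 m.
Hydraulic radius R = A/P = 20.22/14.77 = 1.369 m.
Rearranging Manning's equation: n = (1/Q) A R^(2/3) S^(1/2) = (1/39.4) × 20.22 × 1.369^(2/3) × √0.00049 = 0.014.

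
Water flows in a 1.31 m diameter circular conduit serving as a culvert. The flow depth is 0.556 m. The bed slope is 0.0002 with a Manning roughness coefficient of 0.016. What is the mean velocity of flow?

For a circular section of diameter D = 1.31 m at depth y = 0.556 m, the central angle is θ = 2 arccos(1 − 2y/D) = 2.838 rad. Then A = (D²/8)(θ − sin θ) = 0.5447 m² and P = Dθ/2 = 1.859 m.
Hydraulic radius R = A/P = 0.5447/1.859 = 0.293 m.
From Manning's equation, V = (1/n) R^(2/3) S^(1/2) = (1/0.016) × 0.293^(2/3) × 0.0002^(1/2) = 0.39 m/s.

V = 0.39 m/s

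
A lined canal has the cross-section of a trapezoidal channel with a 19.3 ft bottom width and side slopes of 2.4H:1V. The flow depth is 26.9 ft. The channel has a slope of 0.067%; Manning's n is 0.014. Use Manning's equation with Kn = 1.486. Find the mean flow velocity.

V = 16.1 ft/s

With bottom width b = 19.3 ft and side slope z = 2.4: A = (b + zy)y = (19.3 + 2.4×26.9)×26.9 = 2256 ft²; P = b + 2y√(1+z²) = 19.3 + 2×26.9×2.6 = 159.2 ft.
Hydraulic radius R = A/P = 2256/159.2 = 14.17 ft.
From Manning's equation, V = (1.486/n) R^(2/3) S^(1/2) = (1.486/0.014) × 14.17^(2/3) × 0.00067^(1/2) = 16.1 ft/s.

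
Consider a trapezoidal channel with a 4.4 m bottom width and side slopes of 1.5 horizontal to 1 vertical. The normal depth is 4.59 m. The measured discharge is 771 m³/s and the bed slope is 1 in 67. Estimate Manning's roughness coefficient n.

n = 0.015

With bottom width b = 4.4 m and side slope z = 1.5: A = (b + zy)y = (4.4 + 1.5×4.59)×4.59 = 51.8 m²; P = b + 2y√(1+z²) = 4.4 + 2×4.59×1.803 = 20.95 m.
Hydraulic radius R = A/P = 51.8/20.95 = 2.473 m.
Rearranging Manning's equation: n = (1/Q) A R^(2/3) S^(1/2) = (1/771) × 51.8 × 2.473^(2/3) × √0.01493 = 0.015.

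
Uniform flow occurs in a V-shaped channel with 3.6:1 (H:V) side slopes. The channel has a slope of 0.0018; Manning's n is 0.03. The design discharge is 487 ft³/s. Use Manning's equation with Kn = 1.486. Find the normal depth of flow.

y_n = 5.72 ft

Manning's equation rearranged: A R^(2/3) = nQ / (1.486·√S) = 0.03 × 487 / (1.486 × √0.0018) = 231.7.
Try y = 5.13 ft: A R^(2/3) = 173.2 — too small.
Try y = 5.72 ft: A R^(2/3) = 231.5 — close enough.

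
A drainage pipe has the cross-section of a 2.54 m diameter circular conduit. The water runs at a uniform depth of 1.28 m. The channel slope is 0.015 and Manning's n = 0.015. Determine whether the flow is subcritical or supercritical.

For a circular section of diameter D = 2.54 m at depth y = 1.28 m, the central angle is θ = 2 arccos(1 − 2y/D) = 3.157 rad. Then A = (D²/8)(θ − sin θ) = 2.559 m² and P = Dθ/2 = 4.01 m.
Hydraulic radius R = A/P = 2.559/4.01 = 0.6382 m.
V = (1/n) R^(2/3) √S = (1/0.015) × 0.6382^(2/3) × √0.015 = 6.052 m/s. Hydraulic depth D_h = A/T = 2.559/2.54 = 1.007 m.
Froude number Fr = V/√(g·D_h) = 6.052/√(9.81×1.007) = 1.93, which is greater than 1, so the flow is supercritical.

supercritical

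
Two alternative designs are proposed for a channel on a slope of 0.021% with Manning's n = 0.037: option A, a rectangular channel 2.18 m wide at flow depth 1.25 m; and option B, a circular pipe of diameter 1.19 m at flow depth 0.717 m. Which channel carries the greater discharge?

Channel A: Flow area A = b·y = 2.18 × 1.25 = 2.725 m². Wetted perimeter P = b + 2y = 2.18 + 2×1.25 = 4.68 m. Hydraulic radius R = A/P = 2.725/4.68 = 0.5823 m. Q_A = (1/0.037)·2.725·0.5823^(2/3)·√0.00021 = 0.7442 m³/s.
Channel B: For a circular section of diameter D = 1.19 m at depth y = 0.717 m, the central angle is θ = 2 arccos(1 − 2y/D) = 3.555 rad. Then A = (D²/8)(θ − sin θ) = 0.7003 m² and P = Dθ/2 = 2.115 m. Hydraulic radius R = A/P = 0.7003/2.115 = 0.3311 m. Q_B = (1/0.037)·0.7003·0.3311^(2/3)·√0.00021 = 0.1313 m³/s.
Q_A = 0.7442 m³/s vs Q_B = 0.1313 m³/s, so channel A carries more.

channel A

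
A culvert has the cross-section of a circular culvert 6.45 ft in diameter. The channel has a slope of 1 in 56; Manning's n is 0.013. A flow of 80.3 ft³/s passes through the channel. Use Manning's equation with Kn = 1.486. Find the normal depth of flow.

Manning's equation rearranged: A R^(2/3) = nQ / (1.486·√S) = 0.013 × 80.3 / (1.486 × √0.01786) = 5.257.
Try y = 1.15 ft: A R^(2/3) = 3.115 — short.
Try y = 1.87 ft: A R^(2/3) = 8.234 — over.
Try y = 1.49 ft: A R^(2/3) = 5.259 — close enough.

y_n = 1.49 ft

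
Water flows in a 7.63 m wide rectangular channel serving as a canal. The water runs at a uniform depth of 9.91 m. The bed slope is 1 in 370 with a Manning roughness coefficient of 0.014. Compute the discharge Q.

Flow area A = b·y = 7.63 × 9.91 = 75.61 m². Wetted perimeter P = b + 2y = 7.63 + 2×9.91 = 27.45 m.
Hydraulic radius R = A/P = 75.61/27.45 = 2.755 m.
Manning's equation: Q = (1/n) A R^(2/3) S^(1/2) = (1/0.014) × 75.61 × 2.755^(2/3) × 0.002703^(1/2) = 552 m³/s.

Q = 552 m³/s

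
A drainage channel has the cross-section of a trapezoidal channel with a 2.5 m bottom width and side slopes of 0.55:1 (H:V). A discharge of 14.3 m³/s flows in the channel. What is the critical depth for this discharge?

At critical depth, Q² T / (g A³) = 1, i.e. A³/T = Q²/g = 14.3²/9.81 = 20.85.
At y = 1.57 m: A³/T = 34.84 — high.
At y = 1.03 m: A³/T = 8.673 — low.
At y = 1.35 m: A³/T = 21.05 — matches.

y_c = 1.35 m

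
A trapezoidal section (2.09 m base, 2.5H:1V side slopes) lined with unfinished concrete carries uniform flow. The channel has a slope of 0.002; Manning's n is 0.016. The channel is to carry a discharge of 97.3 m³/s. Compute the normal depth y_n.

y_n = 2.86 m

Manning's equation rearranged: A R^(2/3) = nQ / (1·√S) = 0.016 × 97.3 / (√0.002) = 34.81.
Try y = 2.03 m: A R^(2/3) = 15.66 — short.
Try y = 3.39 m: A R^(2/3) = 52.22 — over.
Try y = 2.86 m: A R^(2/3) = 34.79 — matches.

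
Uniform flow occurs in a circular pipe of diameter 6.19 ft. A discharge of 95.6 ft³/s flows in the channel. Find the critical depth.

y_c = 2.6 ft

At critical depth, Q² T / (g A³) = 1, i.e. A³/T = Q²/g = 95.6²/32.2 = 283.8.
Trying y = 2.98 ft: A³/T = 476.2 — too large.
Trying y = 1.96 ft: A³/T = 95.11 — too small.
Trying y = 2.6 ft: A³/T = 282.5 — matches.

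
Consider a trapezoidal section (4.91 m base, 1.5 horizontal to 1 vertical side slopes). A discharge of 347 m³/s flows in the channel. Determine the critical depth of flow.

y_c = 5.03 m

At critical depth, Q² T / (g A³) = 1, i.e. A³/T = Q²/g = 347²/9.81 = 12270.
Trying y = 3.72 m: A³/T = 3698 — too small.
Trying y = 5.83 m: A³/T = 22520 — too large.
Trying y = 5.03 m: A³/T = 12290 — ≈ 12270.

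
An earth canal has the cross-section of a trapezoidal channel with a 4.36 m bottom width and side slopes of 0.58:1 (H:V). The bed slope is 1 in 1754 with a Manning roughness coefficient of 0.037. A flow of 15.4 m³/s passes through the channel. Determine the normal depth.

y_n = 2.9 m

Manning's equation rearranged: A R^(2/3) = nQ / (1·√S) = 0.037 × 15.4 / (√0.0005701) = 23.86.
At y = 3.62 m: A R^(2/3) = 35.07 — too large.
At y = 2.6 m: A R^(2/3) = 19.73 — too small.
At y = 2.9 m: A R^(2/3) = 23.8 — matches.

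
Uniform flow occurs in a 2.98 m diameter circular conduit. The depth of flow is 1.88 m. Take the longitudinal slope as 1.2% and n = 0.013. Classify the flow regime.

supercritical

For a circular section of diameter D = 2.98 m at depth y = 1.88 m, the central angle is θ = 2 arccos(1 − 2y/D) = 3.671 rad. Then A = (D²/8)(θ − sin θ) = 4.636 m² and P = Dθ/2 = 5.47 m.
Hydraulic radius R = A/P = 4.636/5.47 = 0.8475 m.
V = (1/n) R^(2/3) √S = (1/0.013) × 0.8475^(2/3) × √0.012 = 7.547 m/s. Hydraulic depth D_h = A/T = 4.636/2.876 = 1.612 m.
Froude number Fr = V/√(g·D_h) = 7.547/√(9.81×1.612) = 1.9, which is greater than 1, so the flow is supercritical.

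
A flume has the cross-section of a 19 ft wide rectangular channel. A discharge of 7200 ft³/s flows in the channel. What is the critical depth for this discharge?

y_c = 16.5 ft

For a rectangular channel, critical depth y_c = (q²/g)^(1/3) where q = Q/b = 7200/19 = 378.9 ft²/s.
So y_c = (378.9²/32.2)^(1/3) = 16.5 ft.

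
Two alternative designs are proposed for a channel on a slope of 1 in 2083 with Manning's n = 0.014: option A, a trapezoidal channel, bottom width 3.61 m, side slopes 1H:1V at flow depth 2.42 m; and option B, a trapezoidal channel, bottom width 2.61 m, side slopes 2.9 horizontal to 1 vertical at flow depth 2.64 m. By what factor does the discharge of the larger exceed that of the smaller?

1.9

Channel A: With bottom width b = 3.61 m and side slope z = 1: A = (b + zy)y = (3.61 + 1×2.42)×2.42 = 14.59 m²; P = b + 2y√(1+z²) = 3.61 + 2×2.42×1.414 = 10.45 m. Hydraulic radius R = A/P = 14.59/10.45 = 1.396 m. Q_A = (1/0.014)·14.59·1.396^(2/3)·√0.0004801 = 28.52 m³/s.
Channel B: With bottom width b = 2.61 m and side slope z = 2.9: A = (b + zy)y = (2.61 + 2.9×2.64)×2.64 = 27.1 m²; P = b + 2y√(1+z²) = 2.61 + 2×2.64×3.068 = 18.81 m. Hydraulic radius R = A/P = 27.1/18.81 = 1.441 m. Q_B = (1/0.014)·27.1·1.441^(2/3)·√0.0004801 = 54.12 m³/s.
The larger discharge is 54.12 m³/s and the smaller is 28.52 m³/s; the ratio is 1.9.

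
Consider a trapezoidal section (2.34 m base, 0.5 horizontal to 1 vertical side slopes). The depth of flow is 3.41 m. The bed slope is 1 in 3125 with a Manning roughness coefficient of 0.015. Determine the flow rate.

Q = 20.4 m³/s

With bottom width b = 2.34 m and side slope z = 0.5: A = (b + zy)y = (2.34 + 0.5×3.41)×3.41 = 13.79 m²; P = b + 2y√(1+z²) = 2.34 + 2×3.41×1.118 = 9.965 m.
Hydraulic radius R = A/P = 13.79/9.965 = 1.384 m.
Manning's equation: Q = (1/n) A R^(2/3) S^(1/2) = (1/0.015) × 13.79 × 1.384^(2/3) × 0.00032^(1/2) = 20.4 m³/s.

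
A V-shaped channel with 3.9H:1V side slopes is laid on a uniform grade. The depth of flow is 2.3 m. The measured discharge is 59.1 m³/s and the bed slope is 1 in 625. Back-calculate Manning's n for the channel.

For a triangular section with side slope z = 3.9: A = zy² = 3.9×2.3² = 20.63 m²; P = 2y√(1+z²) = 2×2.3×4.026 = 18.52 m.
Hydraulic radius R = A/P = 20.63/18.52 = 1.114 m.
Rearranging Manning's equation: n = (1/Q) A R^(2/3) S^(1/2) = (1/59.1) × 20.63 × 1.114^(2/3) × √0.0016 = 0.015.

n = 0.015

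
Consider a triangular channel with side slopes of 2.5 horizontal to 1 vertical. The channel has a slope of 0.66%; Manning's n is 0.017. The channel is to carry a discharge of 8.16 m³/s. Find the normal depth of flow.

y_n = 1.05 m

Manning's equation rearranged: A R^(2/3) = nQ / (1·√S) = 0.017 × 8.16 / (√0.0066) = 1.708.
At y = 1.2 m: A R^(2/3) = 2.437 — high.
At y = 0.83 m: A R^(2/3) = 0.912 — low.
At y = 1.05 m: A R^(2/3) = 1.707 — ≈ 1.708.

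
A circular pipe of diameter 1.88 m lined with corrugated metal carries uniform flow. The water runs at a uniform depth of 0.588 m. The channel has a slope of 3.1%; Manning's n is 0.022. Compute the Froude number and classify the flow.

supercritical

For a circular section of diameter D = 1.88 m at depth y = 0.588 m, the central angle is θ = 2 arccos(1 − 2y/D) = 2.374 rad. Then A = (D²/8)(θ − sin θ) = 0.742 m² and P = Dθ/2 = 2.232 m.
Hydraulic radius R = A/P = 0.742/2.232 = 0.3325 m.
V = (1/n) R^(2/3) √S = (1/0.022) × 0.3325^(2/3) × √0.031 = 3.841 m/s. Hydraulic depth D_h = A/T = 0.742/1.743 = 0.4257 m.
Froude number Fr = V/√(g·D_h) = 3.841/√(9.81×0.4257) = 1.88, which is greater than 1, so the flow is supercritical.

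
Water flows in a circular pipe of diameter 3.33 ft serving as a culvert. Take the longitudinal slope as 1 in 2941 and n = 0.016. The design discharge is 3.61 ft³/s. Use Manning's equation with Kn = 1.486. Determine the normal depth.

y_n = 1.19 ft

Manning's equation rearranged: A R^(2/3) = nQ / (1.486·√S) = 0.016 × 3.61 / (1.486 × √0.00034) = 2.108.
Trying y = 1.4 ft: A R^(2/3) = 2.843 — high.
Trying y = 0.859 ft: A R^(2/3) = 1.123 — low.
Trying y = 1.19 ft: A R^(2/3) = 2.107 — close enough.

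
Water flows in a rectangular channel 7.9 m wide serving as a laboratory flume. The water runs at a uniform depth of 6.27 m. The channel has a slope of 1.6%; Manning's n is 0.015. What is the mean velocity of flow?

V = 15.2 m/s

Flow area A = b·y = 7.9 × 6.27 = 49.53 m². Wetted perimeter P = b + 2y = 7.9 + 2×6.27 = 20.44 m.
Hydraulic radius R = A/P = 49.53/20.44 = 2.423 m.
From Manning's equation, V = (1/n) R^(2/3) S^(1/2) = (1/0.015) × 2.423^(2/3) × 0.016^(1/2) = 15.2 m/s.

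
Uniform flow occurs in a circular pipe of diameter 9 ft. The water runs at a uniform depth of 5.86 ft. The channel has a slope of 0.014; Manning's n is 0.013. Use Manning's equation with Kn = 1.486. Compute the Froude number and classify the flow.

For a circular section of diameter D = 9 ft at depth y = 5.86 ft, the central angle is θ = 2 arccos(1 − 2y/D) = 3.756 rad. Then A = (D²/8)(θ − sin θ) = 43.86 ft² and P = Dθ/2 = 16.9 ft.
Hydraulic radius R = A/P = 43.86/16.9 = 2.595 ft.
V = (1.486/n) R^(2/3) √S = (1.486/0.013) × 2.595^(2/3) × √0.014 = 25.54 ft/s. Hydraulic depth D_h = A/T = 43.86/8.579 = 5.112 ft.
Froude number Fr = V/√(g·D_h) = 25.54/√(32.2×5.112) = 1.99, which is greater than 1, so the flow is supercritical.

supercritical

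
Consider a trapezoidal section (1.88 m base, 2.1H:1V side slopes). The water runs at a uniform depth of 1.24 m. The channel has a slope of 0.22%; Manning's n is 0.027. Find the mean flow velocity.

With bottom width b = 1.88 m and side slope z = 2.1: A = (b + zy)y = (1.88 + 2.1×1.24)×1.24 = 5.56 m²; P = b + 2y√(1+z²) = 1.88 + 2×1.24×2.326 = 7.648 m.
Hydraulic radius R = A/P = 5.56/7.648 = 0.727 m.
From Manning's equation, V = (1/n) R^(2/3) S^(1/2) = (1/0.027) × 0.727^(2/3) × 0.0022^(1/2) = 1.4 m/s.

V = 1.4 m/s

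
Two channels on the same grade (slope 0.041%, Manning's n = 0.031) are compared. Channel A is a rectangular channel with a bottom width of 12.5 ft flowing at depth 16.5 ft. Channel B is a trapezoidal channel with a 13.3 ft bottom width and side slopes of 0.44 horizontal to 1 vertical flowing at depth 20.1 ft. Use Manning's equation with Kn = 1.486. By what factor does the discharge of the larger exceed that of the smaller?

3.09

Channel A: Flow area A = b·y = 12.5 × 16.5 = 206.2 ft². Wetted perimeter P = b + 2y = 12.5 + 2×16.5 = 45.5 ft. Hydraulic radius R = A/P = 206.2/45.5 = 4.533 ft. Q_A = (1.486/0.031)·206.2·4.533^(2/3)·√0.00041 = 548.3 ft³/s.
Channel B: With bottom width b = 13.3 ft and side slope z = 0.44: A = (b + zy)y = (13.3 + 0.44×20.1)×20.1 = 445.1 ft²; P = b + 2y√(1+z²) = 13.3 + 2×20.1×1.093 = 57.22 ft. Hydraulic radius R = A/P = 445.1/57.22 = 7.779 ft. Q_B = (1.486/0.031)·445.1·7.779^(2/3)·√0.00041 = 1696 ft³/s.
The larger discharge is 1696 ft³/s and the smaller is 548.3 ft³/s; the ratio is 3.09.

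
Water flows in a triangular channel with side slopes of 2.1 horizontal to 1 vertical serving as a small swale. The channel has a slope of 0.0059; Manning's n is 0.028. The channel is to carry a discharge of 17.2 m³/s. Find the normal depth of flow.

Manning's equation rearranged: A R^(2/3) = nQ / (1·√S) = 0.028 × 17.2 / (√0.0059) = 6.27.
Try y = 2.24 m: A R^(2/3) = 10.62 — too large.
Try y = 1.5 m: A R^(2/3) = 3.644 — too small.
Try y = 1.84 m: A R^(2/3) = 6.282 — close enough.

y_n = 1.84 m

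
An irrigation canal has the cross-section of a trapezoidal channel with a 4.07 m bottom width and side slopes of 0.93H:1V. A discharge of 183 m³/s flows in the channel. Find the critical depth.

At critical depth, Q² T / (g A³) = 1, i.e. A³/T = Q²/g = 183²/9.81 = 3414.
Trying y = 5.41 m: A³/T = 8447 — over.
Trying y = 2.96 m: A³/T = 860.2 — short.
Trying y = 4.28 m: A³/T = 3400 — close enough.

y_c = 4.28 m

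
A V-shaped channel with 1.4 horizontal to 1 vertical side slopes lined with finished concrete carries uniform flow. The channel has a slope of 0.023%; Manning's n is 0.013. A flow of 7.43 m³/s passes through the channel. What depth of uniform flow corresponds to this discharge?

y_n = 2.21 m

Manning's equation rearranged: A R^(2/3) = nQ / (1·√S) = 0.013 × 7.43 / (√0.00023) = 6.369.
Try y = 2.4 m: A R^(2/3) = 7.937 — too large.
Try y = 1.78 m: A R^(2/3) = 3.577 — too small.
Try y = 2.21 m: A R^(2/3) = 6.37 — close enough.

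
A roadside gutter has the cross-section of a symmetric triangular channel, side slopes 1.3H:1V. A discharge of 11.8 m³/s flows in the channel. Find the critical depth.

At critical depth, Q² T / (g A³) = 1, i.e. A³/T = Q²/g = 11.8²/9.81 = 14.19.
Trying y = 1.36 m: A³/T = 3.931 — low.
Trying y = 2.17 m: A³/T = 40.66 — high.
Trying y = 1.76 m: A³/T = 14.27 — matches.

y_c = 1.76 m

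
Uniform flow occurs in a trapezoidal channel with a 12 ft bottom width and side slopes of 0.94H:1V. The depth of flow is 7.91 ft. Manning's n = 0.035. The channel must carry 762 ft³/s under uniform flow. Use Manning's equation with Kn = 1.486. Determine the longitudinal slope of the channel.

With bottom width b = 12 ft and side slope z = 0.94: A = (b + zy)y = (12 + 0.94×7.91)×7.91 = 153.7 ft²; P = b + 2y√(1+z²) = 12 + 2×7.91×1.372 = 33.71 ft.
Hydraulic radius R = A/P = 153.7/33.71 = 4.56 ft.
From Manning's equation, S = [nQ / (1.486 A R^(2/3))]² = [0.035 × 762 / (1.486 × 153.7 × 4.56^(2/3))]² = 0.0018.

S = 0.0018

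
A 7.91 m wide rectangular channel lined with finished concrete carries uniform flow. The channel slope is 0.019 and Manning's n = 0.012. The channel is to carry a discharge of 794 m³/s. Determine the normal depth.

y_n = 5.12 m

Manning's equation rearranged: A R^(2/3) = nQ / (1·√S) = 0.012 × 794 / (√0.019) = 69.12.
Trying y = 3.49 m: A R^(2/3) = 41.66 — short.
Trying y = 6 m: A R^(2/3) = 84.69 — over.
Trying y = 5.12 m: A R^(2/3) = 69.16 — matches.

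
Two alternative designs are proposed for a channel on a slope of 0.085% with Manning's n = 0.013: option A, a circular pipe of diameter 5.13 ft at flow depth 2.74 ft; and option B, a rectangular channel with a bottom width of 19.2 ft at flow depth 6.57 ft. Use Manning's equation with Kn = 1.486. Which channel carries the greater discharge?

channel B

Channel A: For a circular section of diameter D = 5.13 ft at depth y = 2.74 ft, the central angle is θ = 2 arccos(1 − 2y/D) = 3.278 rad. Then A = (D²/8)(θ − sin θ) = 11.23 ft² and P = Dθ/2 = 8.408 ft. Hydraulic radius R = A/P = 11.23/8.408 = 1.336 ft. Q_A = (1.486/0.013)·11.23·1.336^(2/3)·√0.00085 = 45.4 ft³/s.
Channel B: Flow area A = b·y = 19.2 × 6.57 = 126.1 ft². Wetted perimeter P = b + 2y = 19.2 + 2×6.57 = 32.34 ft. Hydraulic radius R = A/P = 126.1/32.34 = 3.901 ft. Q_B = (1.486/0.013)·126.1·3.901^(2/3)·√0.00085 = 1042 ft³/s.
Q_A = 45.4 ft³/s vs Q_B = 1042 ft³/s, so channel B carries more.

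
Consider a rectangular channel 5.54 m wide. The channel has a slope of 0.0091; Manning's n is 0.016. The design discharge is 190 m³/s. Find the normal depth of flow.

Manning's equation rearranged: A R^(2/3) = nQ / (1·√S) = 0.016 × 190 / (√0.0091) = 31.87.
Try y = 3.59 m: A R^(2/3) = 26.79 — short.
Try y = 4.52 m: A R^(2/3) = 35.91 — over.
Try y = 4.11 m: A R^(2/3) = 31.85 — close enough.

y_n = 4.11 m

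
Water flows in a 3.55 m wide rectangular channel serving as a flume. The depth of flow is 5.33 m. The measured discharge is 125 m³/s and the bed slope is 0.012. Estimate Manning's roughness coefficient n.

Flow area A = b·y = 3.55 × 5.33 = 18.92 m². Wetted perimeter P = b + 2y = 3.55 + 2×5.33 = 14.21 m.
Hydraulic radius R = A/P = 18.92/14.21 = 1.332 m.
Rearranging Manning's equation: n = (1/Q) A R^(2/3) S^(1/2) = (1/125) × 18.92 × 1.332^(2/3) × √0.012 = 0.0201.

n = 0.0201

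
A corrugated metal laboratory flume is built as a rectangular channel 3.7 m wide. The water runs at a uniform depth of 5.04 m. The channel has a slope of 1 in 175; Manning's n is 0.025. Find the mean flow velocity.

V = 3.7 m/s

Flow area A = b·y = 3.7 × 5.04 = 18.65 m². Wetted perimeter P = b + 2y = 3.7 + 2×5.04 = 13.78 m.
Hydraulic radius R = A/P = 18.65/13.78 = 1.353 m.
From Manning's equation, V = (1/n) R^(2/3) S^(1/2) = (1/0.025) × 1.353^(2/3) × 0.005714^(1/2) = 3.7 m/s.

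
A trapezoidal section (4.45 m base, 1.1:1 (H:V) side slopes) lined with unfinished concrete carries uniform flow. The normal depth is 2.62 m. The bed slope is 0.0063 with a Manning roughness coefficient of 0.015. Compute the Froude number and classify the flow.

supercritical

With bottom width b = 4.45 m and side slope z = 1.1: A = (b + zy)y = (4.45 + 1.1×2.62)×2.62 = 19.21 m²; P = b + 2y√(1+z²) = 4.45 + 2×2.62×1.487 = 12.24 m.
Hydraulic radius R = A/P = 19.21/12.24 = 1.569 m.
V = (1/n) R^(2/3) √S = (1/0.015) × 1.569^(2/3) × √0.0063 = 7.146 m/s. Hydraulic depth D_h = A/T = 19.21/10.21 = 1.881 m.
Froude number Fr = V/√(g·D_h) = 7.146/√(9.81×1.881) = 1.66, which is greater than 1, so the flow is supercritical.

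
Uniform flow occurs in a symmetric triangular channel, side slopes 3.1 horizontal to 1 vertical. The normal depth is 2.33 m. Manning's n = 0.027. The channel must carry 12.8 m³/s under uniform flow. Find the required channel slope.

For a triangular section with side slope z = 3.1: A = zy² = 3.1×2.33² = 16.83 m²; P = 2y√(1+z²) = 2×2.33×3.257 = 15.18 m.
Hydraulic radius R = A/P = 16.83/15.18 = 1.109 m.
From Manning's equation, S = [nQ / (1 A R^(2/3))]² = [0.027 × 12.8 / (1 × 16.83 × 1.109^(2/3))]² = 0.000367.

S = 0.000367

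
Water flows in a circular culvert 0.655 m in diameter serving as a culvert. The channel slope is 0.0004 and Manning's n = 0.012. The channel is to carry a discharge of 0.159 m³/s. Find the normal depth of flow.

y_n = 0.508 m

Manning's equation rearranged: A R^(2/3) = nQ / (1·√S) = 0.012 × 0.159 / (√0.0004) = 0.0954.
Trying y = 0.609 m: A R^(2/3) = 0.1084 — high.
Trying y = 0.453 m: A R^(2/3) = 0.08311 — low.
Trying y = 0.508 m: A R^(2/3) = 0.09548 — matches.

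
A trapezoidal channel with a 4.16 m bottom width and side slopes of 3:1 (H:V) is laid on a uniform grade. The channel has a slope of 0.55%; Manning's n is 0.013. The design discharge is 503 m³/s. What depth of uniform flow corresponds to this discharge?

y_n = 3.65 m

Manning's equation rearranged: A R^(2/3) = nQ / (1·√S) = 0.013 × 503 / (√0.0055) = 88.17.
Trying y = 3.23 m: A R^(2/3) = 66.67 — short.
Trying y = 4.35 m: A R^(2/3) = 132.8 — over.
Trying y = 3.65 m: A R^(2/3) = 88.26 — ≈ 88.17.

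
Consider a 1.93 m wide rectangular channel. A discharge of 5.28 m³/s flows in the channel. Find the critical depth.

For a rectangular channel, critical depth y_c = (q²/g)^(1/3) where q = Q/b = 5.28/1.93 = 2.736 m²/s.
So y_c = (2.736²/9.81)^(1/3) = 0.914 m.

y_c = 0.914 m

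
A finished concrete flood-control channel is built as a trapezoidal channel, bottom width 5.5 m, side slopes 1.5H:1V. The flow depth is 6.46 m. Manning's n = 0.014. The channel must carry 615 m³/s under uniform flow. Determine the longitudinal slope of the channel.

S = 0.0015

With bottom width b = 5.5 m and side slope z = 1.5: A = (b + zy)y = (5.5 + 1.5×6.46)×6.46 = 98.13 m²; P = b + 2y√(1+z²) = 5.5 + 2×6.46×1.803 = 28.79 m.
Hydraulic radius R = A/P = 98.13/28.79 = 3.408 m.
From Manning's equation, S = [nQ / (1 A R^(2/3))]² = [0.014 × 615 / (1 × 98.13 × 3.408^(2/3))]² = 0.0015.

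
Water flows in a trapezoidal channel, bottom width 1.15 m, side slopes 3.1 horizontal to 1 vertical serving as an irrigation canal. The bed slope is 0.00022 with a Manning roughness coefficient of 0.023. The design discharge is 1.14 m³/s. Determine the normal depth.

Manning's equation rearranged: A R^(2/3) = nQ / (1·√S) = 0.023 × 1.14 / (√0.00022) = 1.768.
Trying y = 1.03 m: A R^(2/3) = 3.072 — too large.
Trying y = 0.809 m: A R^(2/3) = 1.766 — ≈ 1.768.

y_n = 0.809 m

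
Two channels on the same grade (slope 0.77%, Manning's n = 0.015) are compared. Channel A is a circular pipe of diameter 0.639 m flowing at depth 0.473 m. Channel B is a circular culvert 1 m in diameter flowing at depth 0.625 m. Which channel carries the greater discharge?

Channel A: For a circular section of diameter D = 0.639 m at depth y = 0.473 m, the central angle is θ = 2 arccos(1 − 2y/D) = 4.144 rad. Then A = (D²/8)(θ − sin θ) = 0.2545 m² and P = Dθ/2 = 1.324 m. Hydraulic radius R = A/P = 0.2545/1.324 = 0.1922 m. Q_A = (1/0.015)·0.2545·0.1922^(2/3)·√0.0077 = 0.4959 m³/s.
Channel B: For a circular section of diameter D = 1 m at depth y = 0.625 m, the central angle is θ = 2 arccos(1 − 2y/D) = 3.647 rad. Then A = (D²/8)(θ − sin θ) = 0.5164 m² and P = Dθ/2 = 1.823 m. Hydraulic radius R = A/P = 0.5164/1.823 = 0.2832 m. Q_B = (1/0.015)·0.5164·0.2832^(2/3)·√0.0077 = 1.303 m³/s.
Q_A = 0.4959 m³/s vs Q_B = 1.303 m³/s, so channel B carries more.

channel B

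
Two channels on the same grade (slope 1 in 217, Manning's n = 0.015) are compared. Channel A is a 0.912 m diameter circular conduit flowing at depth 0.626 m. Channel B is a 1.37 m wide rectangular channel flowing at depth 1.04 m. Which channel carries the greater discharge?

Channel A: For a circular section of diameter D = 0.912 m at depth y = 0.626 m, the central angle is θ = 2 arccos(1 − 2y/D) = 3.906 rad. Then A = (D²/8)(θ − sin θ) = 0.478 m² and P = Dθ/2 = 1.781 m. Hydraulic radius R = A/P = 0.478/1.781 = 0.2684 m. Q_A = (1/0.015)·0.478·0.2684^(2/3)·√0.004608 = 0.9001 m³/s.
Channel B: Flow area A = b·y = 1.37 × 1.04 = 1.425 m². Wetted perimeter P = b + 2y = 1.37 + 2×1.04 = 3.45 m. Hydraulic radius R = A/P = 1.425/3.45 = 0.413 m. Q_B = (1/0.015)·1.425·0.413^(2/3)·√0.004608 = 3.576 m³/s.
Q_A = 0.9001 m³/s vs Q_B = 3.576 m³/s, so channel B carries more.

channel B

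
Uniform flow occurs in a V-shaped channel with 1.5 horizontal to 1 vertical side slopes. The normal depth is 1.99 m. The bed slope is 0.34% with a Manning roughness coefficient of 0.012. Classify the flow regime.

supercritical

For a triangular section with side slope z = 1.5: A = zy² = 1.5×1.99² = 5.94 m²; P = 2y√(1+z²) = 2×1.99×1.803 = 7.175 m.
Hydraulic radius R = A/P = 5.94/7.175 = 0.8279 m.
V = (1/n) R^(2/3) √S = (1/0.012) × 0.8279^(2/3) × √0.0034 = 4.284 m/s. Hydraulic depth D_h = A/T = 5.94/5.97 = 0.995 m.
Froude number Fr = V/√(g·D_h) = 4.284/√(9.81×0.995) = 1.37, which is greater than 1, so the flow is supercritical.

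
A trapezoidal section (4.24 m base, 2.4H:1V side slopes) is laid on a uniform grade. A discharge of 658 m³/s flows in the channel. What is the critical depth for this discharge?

y_c = 6.06 m

At critical depth, Q² T / (g A³) = 1, i.e. A³/T = Q²/g = 658²/9.81 = 44130.
Try y = 6.99 m: A³/T = 83880 — over.
Try y = 6.06 m: A³/T = 44260 — ≈ 44130.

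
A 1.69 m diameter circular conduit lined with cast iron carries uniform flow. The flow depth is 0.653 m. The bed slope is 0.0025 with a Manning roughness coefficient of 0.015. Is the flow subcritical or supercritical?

subcritical

For a circular section of diameter D = 1.69 m at depth y = 0.653 m, the central angle is θ = 2 arccos(1 − 2y/D) = 2.683 rad. Then A = (D²/8)(θ − sin θ) = 0.7999 m² and P = Dθ/2 = 2.267 m.
Hydraulic radius R = A/P = 0.7999/2.267 = 0.3528 m.
V = (1/n) R^(2/3) √S = (1/0.015) × 0.3528^(2/3) × √0.0025 = 1.664 m/s. Hydraulic depth D_h = A/T = 0.7999/1.646 = 0.486 m.
Froude number Fr = V/√(g·D_h) = 1.664/√(9.81×0.486) = 0.762, which is less than 1, so the flow is subcritical.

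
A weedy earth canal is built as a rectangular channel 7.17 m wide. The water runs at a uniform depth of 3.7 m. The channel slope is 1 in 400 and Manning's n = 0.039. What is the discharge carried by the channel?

Q = 50.7 m³/s

Flow area A = b·y = 7.17 × 3.7 = 26.53 m². Wetted perimeter P = b + 2y = 7.17 + 2×3.7 = 14.57 m.
Hydraulic radius R = A/P = 26.53/14.57 = 1.821 m.
Manning's equation: Q = (1/n) A R^(2/3) S^(1/2) = (1/0.039) × 26.53 × 1.821^(2/3) × 0.0025^(1/2) = 50.7 m³/s.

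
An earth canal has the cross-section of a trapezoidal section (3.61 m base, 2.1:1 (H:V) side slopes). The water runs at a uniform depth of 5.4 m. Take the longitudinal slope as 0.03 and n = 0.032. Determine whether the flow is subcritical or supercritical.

With bottom width b = 3.61 m and side slope z = 2.1: A = (b + zy)y = (3.61 + 2.1×5.4)×5.4 = 80.73 m²; P = b + 2y√(1+z²) = 3.61 + 2×5.4×2.326 = 28.73 m.
Hydraulic radius R = A/P = 80.73/28.73 = 2.81 m.
V = (1/n) R^(2/3) √S = (1/0.032) × 2.81^(2/3) × √0.03 = 10.78 m/s. Hydraulic depth D_h = A/T = 80.73/26.29 = 3.071 m.
Froude number Fr = V/√(g·D_h) = 10.78/√(9.81×3.071) = 1.96, which is greater than 1, so the flow is supercritical.

supercritical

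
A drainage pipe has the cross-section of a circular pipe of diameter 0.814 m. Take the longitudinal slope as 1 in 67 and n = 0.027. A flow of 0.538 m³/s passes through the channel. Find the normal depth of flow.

y_n = 0.483 m

Manning's equation rearranged: A R^(2/3) = nQ / (1·√S) = 0.027 × 0.538 / (√0.01493) = 0.1189.
At y = 0.339 m: A R^(2/3) = 0.06529 — short.
At y = 0.522 m: A R^(2/3) = 0.1336 — over.
At y = 0.483 m: A R^(2/3) = 0.1189 — matches.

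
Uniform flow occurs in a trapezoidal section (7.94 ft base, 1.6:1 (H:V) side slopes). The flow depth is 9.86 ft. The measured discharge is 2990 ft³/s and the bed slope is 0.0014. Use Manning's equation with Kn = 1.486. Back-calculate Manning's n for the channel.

n = 0.013

With bottom width b = 7.94 ft and side slope z = 1.6: A = (b + zy)y = (7.94 + 1.6×9.86)×9.86 = 233.8 ft²; P = b + 2y√(1+z²) = 7.94 + 2×9.86×1.887 = 45.15 ft.
Hydraulic radius R = A/P = 233.8/45.15 = 5.179 ft.
Rearranging Manning's equation: n = (1.486/Q) A R^(2/3) S^(1/2) = (1.486/2990) × 233.8 × 5.179^(2/3) × √0.0014 = 0.013.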